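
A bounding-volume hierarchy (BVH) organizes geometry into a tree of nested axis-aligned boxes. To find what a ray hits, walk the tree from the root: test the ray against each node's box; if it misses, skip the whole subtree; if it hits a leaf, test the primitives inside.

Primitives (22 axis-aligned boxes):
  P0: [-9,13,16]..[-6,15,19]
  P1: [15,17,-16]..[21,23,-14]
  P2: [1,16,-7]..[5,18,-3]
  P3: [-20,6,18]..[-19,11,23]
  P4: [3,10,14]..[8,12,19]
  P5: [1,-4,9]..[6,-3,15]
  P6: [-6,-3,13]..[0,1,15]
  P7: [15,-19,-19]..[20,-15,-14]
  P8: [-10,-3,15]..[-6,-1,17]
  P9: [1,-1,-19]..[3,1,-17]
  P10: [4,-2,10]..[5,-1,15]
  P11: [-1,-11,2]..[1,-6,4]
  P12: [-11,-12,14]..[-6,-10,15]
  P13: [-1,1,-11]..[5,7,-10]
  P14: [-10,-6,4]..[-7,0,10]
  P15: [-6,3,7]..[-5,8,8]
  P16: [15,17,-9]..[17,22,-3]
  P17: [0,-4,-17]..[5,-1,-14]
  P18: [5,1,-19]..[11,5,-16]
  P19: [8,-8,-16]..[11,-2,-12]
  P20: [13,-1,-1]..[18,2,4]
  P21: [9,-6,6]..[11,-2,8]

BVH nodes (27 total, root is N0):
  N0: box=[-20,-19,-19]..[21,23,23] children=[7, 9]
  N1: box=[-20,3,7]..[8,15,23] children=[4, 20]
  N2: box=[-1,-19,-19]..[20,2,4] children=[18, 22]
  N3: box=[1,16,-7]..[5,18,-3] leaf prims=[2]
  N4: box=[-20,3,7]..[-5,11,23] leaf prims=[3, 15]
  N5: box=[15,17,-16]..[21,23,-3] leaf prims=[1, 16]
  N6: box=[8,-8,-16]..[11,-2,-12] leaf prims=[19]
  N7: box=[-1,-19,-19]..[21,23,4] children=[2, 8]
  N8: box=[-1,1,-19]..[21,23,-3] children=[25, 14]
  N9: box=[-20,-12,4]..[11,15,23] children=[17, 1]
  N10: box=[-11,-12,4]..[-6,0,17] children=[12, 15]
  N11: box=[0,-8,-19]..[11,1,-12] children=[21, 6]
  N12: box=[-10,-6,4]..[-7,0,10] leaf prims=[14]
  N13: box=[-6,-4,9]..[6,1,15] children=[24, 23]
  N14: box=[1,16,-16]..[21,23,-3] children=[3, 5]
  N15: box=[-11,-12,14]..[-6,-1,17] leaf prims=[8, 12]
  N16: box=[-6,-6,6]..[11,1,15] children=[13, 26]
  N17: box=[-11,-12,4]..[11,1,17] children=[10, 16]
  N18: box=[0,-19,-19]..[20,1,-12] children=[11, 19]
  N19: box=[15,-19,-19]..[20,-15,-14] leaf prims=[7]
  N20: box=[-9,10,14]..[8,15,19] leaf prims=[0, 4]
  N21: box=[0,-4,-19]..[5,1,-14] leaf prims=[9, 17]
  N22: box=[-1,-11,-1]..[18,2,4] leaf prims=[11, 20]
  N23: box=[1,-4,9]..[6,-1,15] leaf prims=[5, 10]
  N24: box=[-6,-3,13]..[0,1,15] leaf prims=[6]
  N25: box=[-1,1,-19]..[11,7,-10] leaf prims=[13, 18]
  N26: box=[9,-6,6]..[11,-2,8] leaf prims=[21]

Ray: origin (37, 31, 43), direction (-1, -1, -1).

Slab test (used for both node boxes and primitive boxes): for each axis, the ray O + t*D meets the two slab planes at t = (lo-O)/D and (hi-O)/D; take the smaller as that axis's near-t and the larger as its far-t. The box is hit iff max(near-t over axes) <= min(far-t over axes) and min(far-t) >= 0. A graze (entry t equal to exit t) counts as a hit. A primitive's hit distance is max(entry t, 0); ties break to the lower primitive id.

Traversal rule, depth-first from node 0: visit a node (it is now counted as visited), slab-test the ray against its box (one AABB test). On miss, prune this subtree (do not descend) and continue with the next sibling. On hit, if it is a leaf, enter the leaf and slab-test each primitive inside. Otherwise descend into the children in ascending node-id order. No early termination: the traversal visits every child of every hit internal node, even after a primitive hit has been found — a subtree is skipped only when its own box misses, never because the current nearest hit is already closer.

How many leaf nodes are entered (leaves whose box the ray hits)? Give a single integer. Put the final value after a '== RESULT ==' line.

Trace the traversal:
N0 x:[16,57] y:[8,50] z:[20,62] -> hit [20,50], descend [7, 9]
  N7 x:[16,38] y:[8,50] z:[39,62] -> miss, prune
  N9 x:[26,57] y:[16,43] z:[20,39] -> hit [26,39], descend [1, 17]
    N1 x:[29,57] y:[16,28] z:[20,36] -> miss, prune
    N17 x:[26,48] y:[30,43] z:[26,39] -> hit [30,39], descend [10, 16]
      N10 x:[43,48] y:[31,43] z:[26,39] -> miss, prune
      N16 x:[26,43] y:[30,37] z:[28,37] -> hit [30,37], descend [13, 26]
        N13 x:[31,43] y:[30,35] z:[28,34] -> hit [31,34], descend [23, 24]
          N23 x:[31,36] y:[32,35] z:[28,34] -> hit [32,34] leaf, test {P5@t=34, P10@t=32}
          N24 x:[37,43] y:[30,34] z:[28,30] -> miss, prune
        N26 x:[26,28] y:[33,37] z:[35,37] -> miss, prune

11 AABB tests over nodes [0, 7, 9, 1, 17, 10, 16, 13, 23, 24, 26]; 1 leaf entered; closest P10.

== RESULT ==
1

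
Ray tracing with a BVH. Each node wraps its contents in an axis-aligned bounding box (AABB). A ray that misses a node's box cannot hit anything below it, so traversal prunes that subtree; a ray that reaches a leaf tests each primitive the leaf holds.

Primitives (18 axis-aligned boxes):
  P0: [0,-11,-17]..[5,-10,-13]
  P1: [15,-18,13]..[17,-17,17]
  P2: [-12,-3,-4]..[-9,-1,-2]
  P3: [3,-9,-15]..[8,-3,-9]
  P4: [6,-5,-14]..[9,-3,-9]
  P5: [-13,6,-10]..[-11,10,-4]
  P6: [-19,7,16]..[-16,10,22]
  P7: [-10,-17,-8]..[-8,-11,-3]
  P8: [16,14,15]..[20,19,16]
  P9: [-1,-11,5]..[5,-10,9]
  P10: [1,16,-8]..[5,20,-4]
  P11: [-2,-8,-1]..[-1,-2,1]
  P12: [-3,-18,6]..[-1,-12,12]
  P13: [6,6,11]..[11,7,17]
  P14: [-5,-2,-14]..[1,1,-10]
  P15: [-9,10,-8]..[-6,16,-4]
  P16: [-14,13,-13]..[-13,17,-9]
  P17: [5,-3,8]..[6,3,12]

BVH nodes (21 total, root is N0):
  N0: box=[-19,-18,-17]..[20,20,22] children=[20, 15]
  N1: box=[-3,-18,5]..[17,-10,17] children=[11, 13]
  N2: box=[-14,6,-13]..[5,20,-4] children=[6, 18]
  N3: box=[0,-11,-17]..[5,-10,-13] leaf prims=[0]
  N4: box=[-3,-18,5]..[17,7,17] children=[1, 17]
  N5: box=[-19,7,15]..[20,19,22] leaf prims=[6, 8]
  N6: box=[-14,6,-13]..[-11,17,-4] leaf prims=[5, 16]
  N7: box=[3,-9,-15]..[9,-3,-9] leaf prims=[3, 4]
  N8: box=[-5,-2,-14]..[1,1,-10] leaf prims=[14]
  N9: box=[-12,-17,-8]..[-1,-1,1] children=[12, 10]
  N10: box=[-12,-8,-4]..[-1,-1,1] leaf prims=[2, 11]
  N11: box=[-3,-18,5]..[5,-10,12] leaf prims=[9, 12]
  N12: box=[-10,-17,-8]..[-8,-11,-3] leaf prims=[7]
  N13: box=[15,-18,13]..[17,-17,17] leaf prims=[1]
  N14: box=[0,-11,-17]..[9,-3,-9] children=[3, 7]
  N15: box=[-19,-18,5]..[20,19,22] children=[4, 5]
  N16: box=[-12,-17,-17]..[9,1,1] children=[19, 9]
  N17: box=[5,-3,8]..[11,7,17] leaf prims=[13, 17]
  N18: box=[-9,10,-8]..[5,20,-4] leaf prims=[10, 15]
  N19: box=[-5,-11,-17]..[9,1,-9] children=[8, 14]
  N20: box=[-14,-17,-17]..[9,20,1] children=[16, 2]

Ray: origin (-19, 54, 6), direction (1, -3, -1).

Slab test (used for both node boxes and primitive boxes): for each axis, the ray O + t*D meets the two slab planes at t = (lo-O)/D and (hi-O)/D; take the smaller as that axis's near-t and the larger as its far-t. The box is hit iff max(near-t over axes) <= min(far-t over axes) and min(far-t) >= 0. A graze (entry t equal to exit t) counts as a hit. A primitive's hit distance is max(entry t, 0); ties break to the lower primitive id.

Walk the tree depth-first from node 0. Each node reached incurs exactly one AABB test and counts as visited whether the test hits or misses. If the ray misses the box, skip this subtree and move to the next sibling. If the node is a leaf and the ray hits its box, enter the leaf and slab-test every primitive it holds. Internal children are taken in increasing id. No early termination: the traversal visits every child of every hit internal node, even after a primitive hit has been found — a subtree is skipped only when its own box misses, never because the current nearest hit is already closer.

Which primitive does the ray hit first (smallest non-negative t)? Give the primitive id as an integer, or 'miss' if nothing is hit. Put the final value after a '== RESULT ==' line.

Walk:
N0 x:[0,39] y:[34/3,24] z:[-16,23] -> hit [34/3,23], descend [15, 20]
  N15 x:[0,39] y:[35/3,24] z:[-16,1] -> miss, prune
  N20 x:[5,28] y:[34/3,71/3] z:[5,23] -> hit [34/3,23], descend [2, 16]
    N2 x:[5,24] y:[34/3,16] z:[10,19] -> hit [34/3,16], descend [6, 18]
      N6 x:[5,8] y:[37/3,16] z:[10,19] -> miss, prune
      N18 x:[10,24] y:[34/3,44/3] z:[10,14] -> hit [34/3,14] leaf, test {P10(miss), P15@t=38/3}
    N16 x:[7,28] y:[53/3,71/3] z:[5,23] -> hit [53/3,23], descend [9, 19]
      N9 x:[7,18] y:[55/3,71/3] z:[5,14] -> miss, prune
      N19 x:[14,28] y:[53/3,65/3] z:[15,23] -> hit [53/3,65/3], descend [8, 14]
        N8 x:[14,20] y:[53/3,56/3] z:[16,20] -> hit [53/3,56/3] leaf, test {P14@t=53/3}
        N14 x:[19,28] y:[19,65/3] z:[15,23] -> hit [19,65/3], descend [3, 7]
          N3 x:[19,24] y:[64/3,65/3] z:[19,23] -> hit [64/3,65/3] leaf, test {P0@t=64/3}
          N7 x:[22,28] y:[19,21] z:[15,21] -> miss, prune

Summary -> nodes [0, 15, 20, 2, 6, 18, 16, 9, 19, 8, 14, 3, 7]; box-tests=13; leaf-entries=3; first=P15

== RESULT ==
15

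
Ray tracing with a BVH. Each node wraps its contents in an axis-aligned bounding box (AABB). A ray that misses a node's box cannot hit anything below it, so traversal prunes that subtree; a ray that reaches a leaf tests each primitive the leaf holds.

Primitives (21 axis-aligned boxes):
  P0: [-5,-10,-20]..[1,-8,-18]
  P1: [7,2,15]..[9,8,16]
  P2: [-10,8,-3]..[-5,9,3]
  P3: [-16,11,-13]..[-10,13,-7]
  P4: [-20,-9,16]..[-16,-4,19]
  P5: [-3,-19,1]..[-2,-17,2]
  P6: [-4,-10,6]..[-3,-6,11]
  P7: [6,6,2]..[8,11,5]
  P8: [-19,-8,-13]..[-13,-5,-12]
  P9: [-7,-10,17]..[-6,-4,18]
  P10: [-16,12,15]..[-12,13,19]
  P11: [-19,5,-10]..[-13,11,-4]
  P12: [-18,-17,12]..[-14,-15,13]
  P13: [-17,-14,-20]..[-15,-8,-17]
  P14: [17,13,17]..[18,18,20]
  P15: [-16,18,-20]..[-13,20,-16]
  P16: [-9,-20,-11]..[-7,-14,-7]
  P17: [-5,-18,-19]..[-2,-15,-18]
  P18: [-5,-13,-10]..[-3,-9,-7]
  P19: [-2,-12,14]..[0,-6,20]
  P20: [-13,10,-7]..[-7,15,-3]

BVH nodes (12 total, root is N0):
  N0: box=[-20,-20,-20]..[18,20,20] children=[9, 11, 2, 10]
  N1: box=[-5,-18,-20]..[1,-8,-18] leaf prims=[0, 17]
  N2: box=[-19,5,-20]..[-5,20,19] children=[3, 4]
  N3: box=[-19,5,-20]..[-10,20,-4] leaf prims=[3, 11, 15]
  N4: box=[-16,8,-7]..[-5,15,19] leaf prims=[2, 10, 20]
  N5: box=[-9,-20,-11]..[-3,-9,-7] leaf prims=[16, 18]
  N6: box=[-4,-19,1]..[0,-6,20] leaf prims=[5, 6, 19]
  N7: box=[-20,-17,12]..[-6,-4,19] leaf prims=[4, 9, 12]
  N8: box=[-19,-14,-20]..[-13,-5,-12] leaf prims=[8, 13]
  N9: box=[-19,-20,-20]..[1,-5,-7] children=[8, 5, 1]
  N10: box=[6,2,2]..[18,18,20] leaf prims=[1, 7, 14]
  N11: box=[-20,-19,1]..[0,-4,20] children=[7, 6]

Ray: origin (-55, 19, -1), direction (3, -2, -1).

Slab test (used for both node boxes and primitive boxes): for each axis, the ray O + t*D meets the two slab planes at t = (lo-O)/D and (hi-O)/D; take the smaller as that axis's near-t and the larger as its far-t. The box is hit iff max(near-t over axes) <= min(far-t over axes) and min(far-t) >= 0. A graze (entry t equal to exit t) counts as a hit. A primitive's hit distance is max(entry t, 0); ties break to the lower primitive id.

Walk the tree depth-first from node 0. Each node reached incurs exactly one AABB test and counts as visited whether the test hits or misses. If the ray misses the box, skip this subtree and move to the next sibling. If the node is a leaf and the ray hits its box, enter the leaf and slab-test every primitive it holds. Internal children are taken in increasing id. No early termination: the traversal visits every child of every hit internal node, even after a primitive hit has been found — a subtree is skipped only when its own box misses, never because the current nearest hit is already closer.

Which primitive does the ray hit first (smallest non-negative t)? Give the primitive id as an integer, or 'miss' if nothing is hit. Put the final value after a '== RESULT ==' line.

Walk:
N0 x:[35/3,73/3] y:[-1/2,39/2] z:[-21,19] -> hit [35/3,19], descend [2, 9, 10, 11]
  N2 x:[12,50/3] y:[-1/2,7] z:[-20,19] -> miss, prune
  N9 x:[12,56/3] y:[12,39/2] z:[6,19] -> hit [12,56/3], descend [1, 5, 8]
    N1 x:[50/3,56/3] y:[27/2,37/2] z:[17,19] -> hit [17,37/2] leaf, test {P0(miss), P17@t=17}
    N5 x:[46/3,52/3] y:[14,39/2] z:[6,10] -> miss, prune
    N8 x:[12,14] y:[12,33/2] z:[11,19] -> hit [12,14] leaf, test {P8@t=12, P13(miss)}
  N10 x:[61/3,73/3] y:[1/2,17/2] z:[-21,-3] -> miss, prune
  N11 x:[35/3,55/3] y:[23/2,19] z:[-21,-2] -> miss, prune

Summary -> nodes [0, 2, 9, 1, 5, 8, 10, 11]; box-tests=8; leaf-entries=2; first=P8

== RESULT ==
8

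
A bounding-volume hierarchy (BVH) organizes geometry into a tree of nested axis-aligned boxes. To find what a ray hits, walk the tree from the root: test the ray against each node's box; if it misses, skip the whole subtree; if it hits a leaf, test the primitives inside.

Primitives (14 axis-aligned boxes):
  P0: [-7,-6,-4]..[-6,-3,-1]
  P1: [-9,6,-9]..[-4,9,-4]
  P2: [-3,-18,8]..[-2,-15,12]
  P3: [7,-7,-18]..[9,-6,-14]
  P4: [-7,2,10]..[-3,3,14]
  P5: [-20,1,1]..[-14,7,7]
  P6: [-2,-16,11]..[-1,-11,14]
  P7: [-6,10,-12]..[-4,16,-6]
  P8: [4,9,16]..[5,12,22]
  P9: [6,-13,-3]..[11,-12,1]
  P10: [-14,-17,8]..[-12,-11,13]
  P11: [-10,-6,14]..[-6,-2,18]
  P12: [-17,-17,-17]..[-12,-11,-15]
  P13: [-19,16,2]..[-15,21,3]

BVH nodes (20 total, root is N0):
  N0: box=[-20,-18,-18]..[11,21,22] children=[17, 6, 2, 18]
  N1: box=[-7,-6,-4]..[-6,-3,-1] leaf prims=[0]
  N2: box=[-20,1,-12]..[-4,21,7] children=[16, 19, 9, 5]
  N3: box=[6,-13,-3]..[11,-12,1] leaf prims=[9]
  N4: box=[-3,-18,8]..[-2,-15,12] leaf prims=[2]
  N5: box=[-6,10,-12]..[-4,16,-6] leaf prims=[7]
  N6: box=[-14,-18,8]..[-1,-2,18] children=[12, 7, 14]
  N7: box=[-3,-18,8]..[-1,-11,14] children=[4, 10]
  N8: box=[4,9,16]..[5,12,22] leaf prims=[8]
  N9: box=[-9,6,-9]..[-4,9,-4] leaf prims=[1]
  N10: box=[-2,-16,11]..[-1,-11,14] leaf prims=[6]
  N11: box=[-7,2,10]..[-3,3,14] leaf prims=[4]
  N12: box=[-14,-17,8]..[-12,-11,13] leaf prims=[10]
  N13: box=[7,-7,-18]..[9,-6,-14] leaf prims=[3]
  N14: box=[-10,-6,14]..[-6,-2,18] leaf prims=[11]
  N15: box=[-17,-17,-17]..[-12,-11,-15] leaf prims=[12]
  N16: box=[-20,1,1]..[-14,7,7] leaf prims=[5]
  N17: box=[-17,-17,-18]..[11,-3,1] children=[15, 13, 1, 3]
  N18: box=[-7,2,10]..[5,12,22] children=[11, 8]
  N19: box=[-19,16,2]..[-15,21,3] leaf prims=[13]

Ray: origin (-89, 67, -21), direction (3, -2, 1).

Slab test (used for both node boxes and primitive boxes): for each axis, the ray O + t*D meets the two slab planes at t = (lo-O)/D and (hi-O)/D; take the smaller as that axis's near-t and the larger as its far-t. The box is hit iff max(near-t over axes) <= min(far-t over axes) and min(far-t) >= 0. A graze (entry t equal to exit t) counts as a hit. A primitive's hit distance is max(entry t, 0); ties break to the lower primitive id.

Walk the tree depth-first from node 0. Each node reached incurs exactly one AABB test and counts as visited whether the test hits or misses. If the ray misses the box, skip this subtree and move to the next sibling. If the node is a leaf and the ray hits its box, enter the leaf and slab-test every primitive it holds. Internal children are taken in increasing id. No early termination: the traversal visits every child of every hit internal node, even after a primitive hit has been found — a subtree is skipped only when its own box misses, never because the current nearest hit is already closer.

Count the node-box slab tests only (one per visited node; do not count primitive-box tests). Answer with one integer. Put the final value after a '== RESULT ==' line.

Trace the traversal:
N0 x:[23,100/3] y:[23,85/2] z:[3,43] -> hit [23,100/3], descend [2, 6, 17, 18]
  N2 x:[23,85/3] y:[23,33] z:[9,28] -> hit [23,28], descend [5, 9, 16, 19]
    N5 x:[83/3,85/3] y:[51/2,57/2] z:[9,15] -> miss, prune
    N9 x:[80/3,85/3] y:[29,61/2] z:[12,17] -> miss, prune
    N16 x:[23,25] y:[30,33] z:[22,28] -> miss, prune
    N19 x:[70/3,74/3] y:[23,51/2] z:[23,24] -> hit [70/3,24] leaf, test {P13@t=70/3}
  N6 x:[25,88/3] y:[69/2,85/2] z:[29,39] -> miss, prune
  N17 x:[24,100/3] y:[35,42] z:[3,22] -> miss, prune
  N18 x:[82/3,94/3] y:[55/2,65/2] z:[31,43] -> hit [31,94/3], descend [8, 11]
    N8 x:[31,94/3] y:[55/2,29] z:[37,43] -> miss, prune
    N11 x:[82/3,86/3] y:[32,65/2] z:[31,35] -> miss, prune

order=[0, 2, 5, 9, 16, 19, 6, 17, 18, 8, 11]  |boxes|=11  |leaves|=1  hit=P13

== RESULT ==
11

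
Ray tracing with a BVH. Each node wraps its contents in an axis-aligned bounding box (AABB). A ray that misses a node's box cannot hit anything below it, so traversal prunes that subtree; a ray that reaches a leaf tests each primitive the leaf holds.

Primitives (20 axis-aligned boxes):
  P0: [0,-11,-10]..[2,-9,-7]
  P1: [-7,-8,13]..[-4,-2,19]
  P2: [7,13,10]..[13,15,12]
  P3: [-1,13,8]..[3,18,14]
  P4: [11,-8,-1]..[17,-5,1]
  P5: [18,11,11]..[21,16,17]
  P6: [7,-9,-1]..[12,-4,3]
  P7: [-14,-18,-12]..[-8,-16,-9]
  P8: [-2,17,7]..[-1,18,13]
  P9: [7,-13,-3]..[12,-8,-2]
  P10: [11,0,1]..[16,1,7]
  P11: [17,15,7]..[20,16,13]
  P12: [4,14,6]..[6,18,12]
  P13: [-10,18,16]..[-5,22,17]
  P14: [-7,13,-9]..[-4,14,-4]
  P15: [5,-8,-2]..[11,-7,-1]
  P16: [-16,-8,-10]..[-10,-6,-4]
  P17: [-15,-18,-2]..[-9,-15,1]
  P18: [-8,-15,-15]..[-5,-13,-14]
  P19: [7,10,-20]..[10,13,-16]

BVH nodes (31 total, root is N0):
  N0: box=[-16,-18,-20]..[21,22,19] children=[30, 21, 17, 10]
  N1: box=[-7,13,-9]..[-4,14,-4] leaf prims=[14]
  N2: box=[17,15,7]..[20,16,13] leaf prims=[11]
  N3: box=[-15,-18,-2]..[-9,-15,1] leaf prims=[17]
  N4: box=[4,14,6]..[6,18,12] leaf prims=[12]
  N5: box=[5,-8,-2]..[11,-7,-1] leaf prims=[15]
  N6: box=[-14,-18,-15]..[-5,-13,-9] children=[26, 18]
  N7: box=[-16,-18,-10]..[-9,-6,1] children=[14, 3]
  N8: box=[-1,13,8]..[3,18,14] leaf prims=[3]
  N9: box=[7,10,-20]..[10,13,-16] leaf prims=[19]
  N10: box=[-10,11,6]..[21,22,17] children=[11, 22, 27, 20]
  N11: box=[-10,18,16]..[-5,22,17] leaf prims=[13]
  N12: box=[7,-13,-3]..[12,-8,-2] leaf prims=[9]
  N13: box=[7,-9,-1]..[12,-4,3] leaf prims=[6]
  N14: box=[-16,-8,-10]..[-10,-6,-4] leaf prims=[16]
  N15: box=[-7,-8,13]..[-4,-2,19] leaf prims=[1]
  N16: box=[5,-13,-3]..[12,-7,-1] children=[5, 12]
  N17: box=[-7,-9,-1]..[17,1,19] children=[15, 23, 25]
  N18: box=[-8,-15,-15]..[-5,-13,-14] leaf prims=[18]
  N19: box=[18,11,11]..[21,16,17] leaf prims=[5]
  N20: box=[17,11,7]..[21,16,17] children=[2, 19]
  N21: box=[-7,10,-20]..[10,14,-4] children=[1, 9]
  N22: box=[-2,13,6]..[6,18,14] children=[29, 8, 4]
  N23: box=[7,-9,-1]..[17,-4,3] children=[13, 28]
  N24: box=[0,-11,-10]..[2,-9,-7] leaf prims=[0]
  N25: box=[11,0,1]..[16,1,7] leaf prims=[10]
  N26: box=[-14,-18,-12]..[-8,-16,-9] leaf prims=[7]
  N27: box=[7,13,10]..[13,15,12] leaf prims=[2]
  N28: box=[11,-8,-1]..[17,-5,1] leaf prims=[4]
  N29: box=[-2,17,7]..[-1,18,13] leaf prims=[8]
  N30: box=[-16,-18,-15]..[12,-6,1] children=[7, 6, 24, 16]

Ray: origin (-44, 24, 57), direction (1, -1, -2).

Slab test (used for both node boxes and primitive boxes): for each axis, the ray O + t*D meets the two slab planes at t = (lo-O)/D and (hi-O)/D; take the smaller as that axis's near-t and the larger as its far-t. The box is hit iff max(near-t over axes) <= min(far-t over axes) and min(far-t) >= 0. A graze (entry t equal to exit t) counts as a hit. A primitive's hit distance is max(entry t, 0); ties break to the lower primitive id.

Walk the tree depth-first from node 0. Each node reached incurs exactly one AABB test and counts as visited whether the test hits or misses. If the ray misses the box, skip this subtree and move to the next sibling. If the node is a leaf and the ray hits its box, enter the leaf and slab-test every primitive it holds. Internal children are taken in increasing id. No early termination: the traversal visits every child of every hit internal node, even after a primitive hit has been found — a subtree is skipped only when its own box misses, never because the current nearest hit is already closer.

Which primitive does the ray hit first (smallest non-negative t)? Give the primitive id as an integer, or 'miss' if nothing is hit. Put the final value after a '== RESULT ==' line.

Traverse from the root:
N0 x:[28,65] y:[2,42] z:[19,77/2] -> hit [28,77/2], descend [10, 17, 21, 30]
  N10 x:[34,65] y:[2,13] z:[20,51/2] -> miss, prune
  N17 x:[37,61] y:[23,33] z:[19,29] -> miss, prune
  N21 x:[37,54] y:[10,14] z:[61/2,77/2] -> miss, prune
  N30 x:[28,56] y:[30,42] z:[28,36] -> hit [30,36], descend [6, 7, 16, 24]
    N6 x:[30,39] y:[37,42] z:[33,36] -> miss, prune
    N7 x:[28,35] y:[30,42] z:[28,67/2] -> hit [30,67/2], descend [3, 14]
      N3 x:[29,35] y:[39,42] z:[28,59/2] -> miss, prune
      N14 x:[28,34] y:[30,32] z:[61/2,67/2] -> hit [61/2,32] leaf, test {P16@t=61/2}
    N16 x:[49,56] y:[31,37] z:[29,30] -> miss, prune
    N24 x:[44,46] y:[33,35] z:[32,67/2] -> miss, prune

11 AABB tests over nodes [0, 10, 17, 21, 30, 6, 7, 3, 14, 16, 24]; 1 leaf entered; closest P16.

== RESULT ==
16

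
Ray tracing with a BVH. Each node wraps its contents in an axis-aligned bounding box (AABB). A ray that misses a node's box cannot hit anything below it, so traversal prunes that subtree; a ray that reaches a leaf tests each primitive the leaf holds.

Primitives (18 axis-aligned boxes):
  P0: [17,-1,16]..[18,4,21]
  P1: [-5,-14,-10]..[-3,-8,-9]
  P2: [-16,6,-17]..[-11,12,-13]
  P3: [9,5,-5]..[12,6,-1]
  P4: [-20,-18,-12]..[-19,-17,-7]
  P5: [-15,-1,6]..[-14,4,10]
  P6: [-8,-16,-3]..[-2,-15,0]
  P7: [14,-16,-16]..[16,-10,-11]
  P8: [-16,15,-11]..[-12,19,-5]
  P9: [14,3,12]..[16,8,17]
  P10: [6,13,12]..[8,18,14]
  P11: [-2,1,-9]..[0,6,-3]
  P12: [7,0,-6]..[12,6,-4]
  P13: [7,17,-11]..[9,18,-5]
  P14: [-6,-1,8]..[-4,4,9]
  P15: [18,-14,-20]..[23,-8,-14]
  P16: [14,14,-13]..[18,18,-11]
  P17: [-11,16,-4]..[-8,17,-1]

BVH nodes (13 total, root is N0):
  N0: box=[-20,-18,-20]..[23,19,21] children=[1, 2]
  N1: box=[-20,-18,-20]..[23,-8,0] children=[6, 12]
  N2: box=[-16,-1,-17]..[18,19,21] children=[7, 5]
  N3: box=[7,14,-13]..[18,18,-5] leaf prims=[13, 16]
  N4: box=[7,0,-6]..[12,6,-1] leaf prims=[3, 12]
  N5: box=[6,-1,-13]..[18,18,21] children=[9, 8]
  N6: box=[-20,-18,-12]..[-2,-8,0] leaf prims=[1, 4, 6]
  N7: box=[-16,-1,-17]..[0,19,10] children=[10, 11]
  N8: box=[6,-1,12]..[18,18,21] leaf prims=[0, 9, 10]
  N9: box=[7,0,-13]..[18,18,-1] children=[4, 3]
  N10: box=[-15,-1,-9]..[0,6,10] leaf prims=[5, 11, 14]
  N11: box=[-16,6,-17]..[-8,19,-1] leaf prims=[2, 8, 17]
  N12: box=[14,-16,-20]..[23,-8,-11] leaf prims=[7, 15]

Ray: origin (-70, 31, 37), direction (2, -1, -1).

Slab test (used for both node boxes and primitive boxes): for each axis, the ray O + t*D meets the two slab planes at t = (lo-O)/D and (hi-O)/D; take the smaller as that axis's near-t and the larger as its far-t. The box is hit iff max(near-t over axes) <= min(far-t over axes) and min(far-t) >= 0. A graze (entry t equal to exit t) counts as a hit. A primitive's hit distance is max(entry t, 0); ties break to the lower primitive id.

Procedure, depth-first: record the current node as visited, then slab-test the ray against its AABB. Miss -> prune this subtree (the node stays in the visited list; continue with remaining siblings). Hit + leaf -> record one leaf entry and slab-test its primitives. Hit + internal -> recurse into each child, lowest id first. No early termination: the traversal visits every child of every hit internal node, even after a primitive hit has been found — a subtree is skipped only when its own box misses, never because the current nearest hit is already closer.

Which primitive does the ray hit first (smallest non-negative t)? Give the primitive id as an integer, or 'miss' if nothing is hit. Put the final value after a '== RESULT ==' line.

Trace the traversal:
N0 x:[25,93/2] y:[12,49] z:[16,57] -> hit [25,93/2], descend [1, 2]
  N1 x:[25,93/2] y:[39,49] z:[37,57] -> hit [39,93/2], descend [6, 12]
    N6 x:[25,34] y:[39,49] z:[37,49] -> miss, prune
    N12 x:[42,93/2] y:[39,47] z:[48,57] -> miss, prune
  N2 x:[27,44] y:[12,32] z:[16,54] -> hit [27,32], descend [5, 7]
    N5 x:[38,44] y:[13,32] z:[16,50] -> miss, prune
    N7 x:[27,35] y:[12,32] z:[27,54] -> hit [27,32], descend [10, 11]
      N10 x:[55/2,35] y:[25,32] z:[27,46] -> hit [55/2,32] leaf, test {P5@t=55/2, P11(miss), P14(miss)}
      N11 x:[27,31] y:[12,25] z:[38,54] -> miss, prune

Summary -> nodes [0, 1, 6, 12, 2, 5, 7, 10, 11]; box-tests=9; leaf-entries=1; first=P5

== RESULT ==
5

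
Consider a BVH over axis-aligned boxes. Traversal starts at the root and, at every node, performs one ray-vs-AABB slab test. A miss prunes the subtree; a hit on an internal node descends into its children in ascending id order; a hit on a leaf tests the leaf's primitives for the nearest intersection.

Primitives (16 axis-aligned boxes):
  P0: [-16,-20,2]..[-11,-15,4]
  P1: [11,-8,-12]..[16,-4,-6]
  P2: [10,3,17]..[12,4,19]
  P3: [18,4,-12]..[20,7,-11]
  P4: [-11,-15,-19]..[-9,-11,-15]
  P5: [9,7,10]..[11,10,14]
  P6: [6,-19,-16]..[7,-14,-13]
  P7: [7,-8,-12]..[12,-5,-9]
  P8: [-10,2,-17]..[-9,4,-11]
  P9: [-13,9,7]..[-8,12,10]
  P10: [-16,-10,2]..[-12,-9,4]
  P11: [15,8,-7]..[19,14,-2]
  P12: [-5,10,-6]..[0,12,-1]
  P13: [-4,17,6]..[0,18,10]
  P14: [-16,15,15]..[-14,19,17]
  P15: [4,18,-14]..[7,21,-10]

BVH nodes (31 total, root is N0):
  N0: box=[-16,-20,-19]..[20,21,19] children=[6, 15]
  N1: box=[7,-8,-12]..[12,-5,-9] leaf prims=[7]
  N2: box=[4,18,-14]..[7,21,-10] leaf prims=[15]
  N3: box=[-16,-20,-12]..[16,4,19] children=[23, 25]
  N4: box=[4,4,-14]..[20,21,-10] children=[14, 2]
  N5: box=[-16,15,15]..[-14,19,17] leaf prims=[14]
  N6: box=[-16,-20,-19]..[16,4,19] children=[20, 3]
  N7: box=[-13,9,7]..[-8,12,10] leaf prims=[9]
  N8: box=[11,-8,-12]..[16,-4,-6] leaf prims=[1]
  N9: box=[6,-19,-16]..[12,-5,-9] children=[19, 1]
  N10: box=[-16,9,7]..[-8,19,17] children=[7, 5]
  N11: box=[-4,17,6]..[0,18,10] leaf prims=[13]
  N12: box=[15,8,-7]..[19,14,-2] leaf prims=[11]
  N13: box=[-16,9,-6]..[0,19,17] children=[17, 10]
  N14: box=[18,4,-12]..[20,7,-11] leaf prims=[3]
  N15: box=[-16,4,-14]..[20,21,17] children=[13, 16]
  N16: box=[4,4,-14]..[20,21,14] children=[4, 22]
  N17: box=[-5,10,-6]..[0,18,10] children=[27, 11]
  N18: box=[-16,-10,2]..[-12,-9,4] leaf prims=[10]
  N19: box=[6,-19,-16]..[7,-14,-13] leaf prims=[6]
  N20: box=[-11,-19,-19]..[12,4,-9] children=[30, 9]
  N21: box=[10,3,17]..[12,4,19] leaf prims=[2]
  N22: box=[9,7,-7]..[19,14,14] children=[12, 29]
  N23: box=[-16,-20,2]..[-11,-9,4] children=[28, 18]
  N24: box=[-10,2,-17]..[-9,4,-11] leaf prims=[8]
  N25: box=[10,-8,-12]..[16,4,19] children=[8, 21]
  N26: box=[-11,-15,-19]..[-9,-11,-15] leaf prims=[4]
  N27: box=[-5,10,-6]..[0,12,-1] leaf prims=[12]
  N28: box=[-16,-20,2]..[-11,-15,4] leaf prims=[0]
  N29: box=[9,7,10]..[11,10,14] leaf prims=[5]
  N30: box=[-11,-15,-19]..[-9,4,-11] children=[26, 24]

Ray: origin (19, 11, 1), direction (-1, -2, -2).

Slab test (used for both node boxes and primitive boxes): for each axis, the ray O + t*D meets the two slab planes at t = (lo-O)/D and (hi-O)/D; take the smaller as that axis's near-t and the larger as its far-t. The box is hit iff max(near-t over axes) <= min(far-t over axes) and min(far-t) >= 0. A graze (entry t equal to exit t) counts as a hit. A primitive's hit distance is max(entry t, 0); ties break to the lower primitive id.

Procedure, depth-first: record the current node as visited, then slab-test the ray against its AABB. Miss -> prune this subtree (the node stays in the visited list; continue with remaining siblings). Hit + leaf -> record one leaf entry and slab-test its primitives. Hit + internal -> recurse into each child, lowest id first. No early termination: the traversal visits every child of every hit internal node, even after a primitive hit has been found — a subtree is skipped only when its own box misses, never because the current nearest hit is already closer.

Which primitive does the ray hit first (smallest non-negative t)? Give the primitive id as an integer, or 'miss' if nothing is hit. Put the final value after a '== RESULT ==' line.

Traverse from the root:
N0 x:[-1,35] y:[-5,31/2] z:[-9,10] -> hit [-1,10], descend [6, 15]
  N6 x:[3,35] y:[7/2,31/2] z:[-9,10] -> hit [7/2,10], descend [3, 20]
    N3 x:[3,35] y:[7/2,31/2] z:[-9,13/2] -> hit [7/2,13/2], descend [23, 25]
      N23 x:[30,35] y:[10,31/2] z:[-3/2,-1/2] -> miss, prune
      N25 x:[3,9] y:[7/2,19/2] z:[-9,13/2] -> hit [7/2,13/2], descend [8, 21]
        N8 x:[3,8] y:[15/2,19/2] z:[7/2,13/2] -> miss, prune
        N21 x:[7,9] y:[7/2,4] z:[-9,-8] -> miss, prune
    N20 x:[7,30] y:[7/2,15] z:[5,10] -> hit [7,10], descend [9, 30]
      N9 x:[7,13] y:[8,15] z:[5,17/2] -> hit [8,17/2], descend [1, 19]
        N1 x:[7,12] y:[8,19/2] z:[5,13/2] -> miss, prune
        N19 x:[12,13] y:[25/2,15] z:[7,17/2] -> miss, prune
      N30 x:[28,30] y:[7/2,13] z:[6,10] -> miss, prune
  N15 x:[-1,35] y:[-5,7/2] z:[-8,15/2] -> hit [-1,7/2], descend [13, 16]
    N13 x:[19,35] y:[-4,1] z:[-8,7/2] -> miss, prune
    N16 x:[-1,15] y:[-5,7/2] z:[-13/2,15/2] -> hit [-1,7/2], descend [4, 22]
      N4 x:[-1,15] y:[-5,7/2] z:[11/2,15/2] -> miss, prune
      N22 x:[0,10] y:[-3/2,2] z:[-13/2,4] -> hit [0,2], descend [12, 29]
        N12 x:[0,4] y:[-3/2,3/2] z:[3/2,4] -> hit [3/2,3/2] leaf, test {P11@t=3/2}
        N29 x:[8,10] y:[1/2,2] z:[-13/2,-9/2] -> miss, prune

19 AABB tests over nodes [0, 6, 3, 23, 25, 8, 21, 20, 9, 1, 19, 30, 15, 13, 16, 4, 22, 12, 29]; 1 leaf entered; closest P11.

== RESULT ==
11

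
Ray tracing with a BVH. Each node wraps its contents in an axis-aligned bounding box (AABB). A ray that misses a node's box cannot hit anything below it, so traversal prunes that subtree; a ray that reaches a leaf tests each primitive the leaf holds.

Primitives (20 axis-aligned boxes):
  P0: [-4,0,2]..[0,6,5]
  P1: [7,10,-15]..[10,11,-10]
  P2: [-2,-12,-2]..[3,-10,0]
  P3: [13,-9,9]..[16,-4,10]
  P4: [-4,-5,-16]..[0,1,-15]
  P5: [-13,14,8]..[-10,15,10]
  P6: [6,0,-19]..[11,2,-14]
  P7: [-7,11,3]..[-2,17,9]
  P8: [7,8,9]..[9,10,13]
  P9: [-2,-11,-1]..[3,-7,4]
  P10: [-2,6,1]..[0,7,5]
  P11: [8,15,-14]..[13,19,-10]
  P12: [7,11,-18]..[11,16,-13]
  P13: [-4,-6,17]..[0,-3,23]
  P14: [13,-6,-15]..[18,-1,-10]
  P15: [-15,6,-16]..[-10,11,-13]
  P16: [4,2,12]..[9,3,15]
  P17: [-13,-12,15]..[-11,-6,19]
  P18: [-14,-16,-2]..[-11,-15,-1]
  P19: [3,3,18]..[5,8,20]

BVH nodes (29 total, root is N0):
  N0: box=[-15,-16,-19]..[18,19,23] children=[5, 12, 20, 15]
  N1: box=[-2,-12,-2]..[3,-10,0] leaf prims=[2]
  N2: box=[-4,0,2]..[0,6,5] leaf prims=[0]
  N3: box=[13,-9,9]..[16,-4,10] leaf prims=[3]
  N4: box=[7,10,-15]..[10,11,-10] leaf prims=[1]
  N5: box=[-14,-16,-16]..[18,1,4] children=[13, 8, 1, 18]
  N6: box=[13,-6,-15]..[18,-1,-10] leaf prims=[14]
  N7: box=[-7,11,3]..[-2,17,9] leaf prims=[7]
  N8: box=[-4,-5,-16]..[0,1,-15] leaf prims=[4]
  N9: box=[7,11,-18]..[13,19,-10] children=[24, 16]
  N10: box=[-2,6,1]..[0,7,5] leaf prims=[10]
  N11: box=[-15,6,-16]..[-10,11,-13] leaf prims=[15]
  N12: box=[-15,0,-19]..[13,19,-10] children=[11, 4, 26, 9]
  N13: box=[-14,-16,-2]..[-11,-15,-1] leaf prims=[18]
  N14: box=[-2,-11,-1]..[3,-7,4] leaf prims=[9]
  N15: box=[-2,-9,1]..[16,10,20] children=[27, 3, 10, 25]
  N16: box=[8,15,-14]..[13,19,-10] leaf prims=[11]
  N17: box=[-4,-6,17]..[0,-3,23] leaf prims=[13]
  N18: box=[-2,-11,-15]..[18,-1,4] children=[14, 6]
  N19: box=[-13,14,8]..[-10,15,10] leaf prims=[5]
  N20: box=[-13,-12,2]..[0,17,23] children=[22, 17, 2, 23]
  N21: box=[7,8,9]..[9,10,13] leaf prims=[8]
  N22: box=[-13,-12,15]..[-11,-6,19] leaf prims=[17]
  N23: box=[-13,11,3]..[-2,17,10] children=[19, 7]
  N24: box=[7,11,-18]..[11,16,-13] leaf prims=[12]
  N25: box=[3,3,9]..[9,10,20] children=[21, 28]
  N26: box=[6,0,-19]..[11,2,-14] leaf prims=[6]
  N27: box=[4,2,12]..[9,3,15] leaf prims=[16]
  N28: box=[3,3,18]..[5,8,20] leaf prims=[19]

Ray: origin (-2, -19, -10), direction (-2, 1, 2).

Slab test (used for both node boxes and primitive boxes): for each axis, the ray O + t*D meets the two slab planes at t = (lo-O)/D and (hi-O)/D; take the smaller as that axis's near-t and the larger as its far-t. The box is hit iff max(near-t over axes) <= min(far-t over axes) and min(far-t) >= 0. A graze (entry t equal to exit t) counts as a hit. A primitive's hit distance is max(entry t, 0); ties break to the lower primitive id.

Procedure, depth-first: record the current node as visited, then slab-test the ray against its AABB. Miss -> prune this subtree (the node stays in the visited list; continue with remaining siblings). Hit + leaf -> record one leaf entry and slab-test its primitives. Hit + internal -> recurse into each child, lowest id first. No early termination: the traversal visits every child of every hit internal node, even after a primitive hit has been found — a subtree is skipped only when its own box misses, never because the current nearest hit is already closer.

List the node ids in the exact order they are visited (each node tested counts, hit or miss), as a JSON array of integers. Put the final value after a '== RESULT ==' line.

Walk:
N0 x:[-10,13/2] y:[3,38] z:[-9/2,33/2] -> hit [3,13/2], descend [5, 12, 15, 20]
  N5 x:[-10,6] y:[3,20] z:[-3,7] -> hit [3,6], descend [1, 8, 13, 18]
    N1 x:[-5/2,0] y:[7,9] z:[4,5] -> miss, prune
    N8 x:[-1,1] y:[14,20] z:[-3,-5/2] -> miss, prune
    N13 x:[9/2,6] y:[3,4] z:[4,9/2] -> miss, prune
    N18 x:[-10,0] y:[8,18] z:[-5/2,7] -> miss, prune
  N12 x:[-15/2,13/2] y:[19,38] z:[-9/2,0] -> miss, prune
  N15 x:[-9,0] y:[10,29] z:[11/2,15] -> miss, prune
  N20 x:[-1,11/2] y:[7,36] z:[6,33/2] -> miss, prune

9 AABB tests over nodes [0, 5, 1, 8, 13, 18, 12, 15, 20]; 0 leaves entered; closest miss.

== RESULT ==
[0, 5, 1, 8, 13, 18, 12, 15, 20]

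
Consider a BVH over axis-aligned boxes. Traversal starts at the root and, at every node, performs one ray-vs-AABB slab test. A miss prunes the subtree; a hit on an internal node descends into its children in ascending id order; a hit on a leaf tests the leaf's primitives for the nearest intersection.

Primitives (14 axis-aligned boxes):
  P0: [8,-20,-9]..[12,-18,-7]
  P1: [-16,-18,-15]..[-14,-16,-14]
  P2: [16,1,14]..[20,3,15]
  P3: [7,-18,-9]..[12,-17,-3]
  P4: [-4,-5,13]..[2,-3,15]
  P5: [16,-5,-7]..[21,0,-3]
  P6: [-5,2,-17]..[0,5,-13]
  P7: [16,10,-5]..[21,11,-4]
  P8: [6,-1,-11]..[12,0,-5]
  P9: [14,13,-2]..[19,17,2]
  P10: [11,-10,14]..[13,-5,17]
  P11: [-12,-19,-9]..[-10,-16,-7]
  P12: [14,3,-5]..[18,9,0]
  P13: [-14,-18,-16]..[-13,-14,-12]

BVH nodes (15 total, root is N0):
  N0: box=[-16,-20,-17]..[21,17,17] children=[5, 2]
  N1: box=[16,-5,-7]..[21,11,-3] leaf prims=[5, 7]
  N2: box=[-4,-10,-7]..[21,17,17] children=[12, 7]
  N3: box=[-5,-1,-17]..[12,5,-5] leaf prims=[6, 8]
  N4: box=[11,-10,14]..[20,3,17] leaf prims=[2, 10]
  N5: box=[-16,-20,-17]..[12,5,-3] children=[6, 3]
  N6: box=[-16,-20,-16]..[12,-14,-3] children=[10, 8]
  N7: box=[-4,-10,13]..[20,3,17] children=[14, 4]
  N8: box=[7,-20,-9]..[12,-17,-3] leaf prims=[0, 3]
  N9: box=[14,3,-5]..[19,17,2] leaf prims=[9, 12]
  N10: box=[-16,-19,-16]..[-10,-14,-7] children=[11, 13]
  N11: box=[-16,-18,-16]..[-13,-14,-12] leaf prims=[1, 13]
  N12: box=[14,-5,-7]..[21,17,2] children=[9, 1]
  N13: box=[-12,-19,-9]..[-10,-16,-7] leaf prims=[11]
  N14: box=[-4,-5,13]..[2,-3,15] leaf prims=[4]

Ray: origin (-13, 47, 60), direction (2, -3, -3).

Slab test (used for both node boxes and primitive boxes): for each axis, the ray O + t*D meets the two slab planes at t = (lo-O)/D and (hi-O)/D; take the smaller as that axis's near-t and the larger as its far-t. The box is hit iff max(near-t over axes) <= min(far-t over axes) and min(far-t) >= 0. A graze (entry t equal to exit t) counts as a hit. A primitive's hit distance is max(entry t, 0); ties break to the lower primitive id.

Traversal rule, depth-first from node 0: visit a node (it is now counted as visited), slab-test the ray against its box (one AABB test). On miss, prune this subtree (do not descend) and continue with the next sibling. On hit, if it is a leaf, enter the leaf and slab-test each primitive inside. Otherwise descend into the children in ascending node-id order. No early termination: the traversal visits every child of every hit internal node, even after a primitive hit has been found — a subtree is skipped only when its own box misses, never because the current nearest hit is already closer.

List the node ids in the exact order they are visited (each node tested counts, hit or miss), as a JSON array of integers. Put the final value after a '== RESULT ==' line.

Walk:
N0 x:[-3/2,17] y:[10,67/3] z:[43/3,77/3] -> hit [43/3,17], descend [2, 5]
  N2 x:[9/2,17] y:[10,19] z:[43/3,67/3] -> hit [43/3,17], descend [7, 12]
    N7 x:[9/2,33/2] y:[44/3,19] z:[43/3,47/3] -> hit [44/3,47/3], descend [4, 14]
      N4 x:[12,33/2] y:[44/3,19] z:[43/3,46/3] -> hit [44/3,46/3] leaf, test {P2@t=15, P10(miss)}
      N14 x:[9/2,15/2] y:[50/3,52/3] z:[15,47/3] -> miss, prune
    N12 x:[27/2,17] y:[10,52/3] z:[58/3,67/3] -> miss, prune
  N5 x:[-3/2,25/2] y:[14,67/3] z:[21,77/3] -> miss, prune

Visited [0, 2, 7, 4, 14, 12, 5]. Tests: 7 box, 1 leaf. Nearest: P2.

== RESULT ==
[0, 2, 7, 4, 14, 12, 5]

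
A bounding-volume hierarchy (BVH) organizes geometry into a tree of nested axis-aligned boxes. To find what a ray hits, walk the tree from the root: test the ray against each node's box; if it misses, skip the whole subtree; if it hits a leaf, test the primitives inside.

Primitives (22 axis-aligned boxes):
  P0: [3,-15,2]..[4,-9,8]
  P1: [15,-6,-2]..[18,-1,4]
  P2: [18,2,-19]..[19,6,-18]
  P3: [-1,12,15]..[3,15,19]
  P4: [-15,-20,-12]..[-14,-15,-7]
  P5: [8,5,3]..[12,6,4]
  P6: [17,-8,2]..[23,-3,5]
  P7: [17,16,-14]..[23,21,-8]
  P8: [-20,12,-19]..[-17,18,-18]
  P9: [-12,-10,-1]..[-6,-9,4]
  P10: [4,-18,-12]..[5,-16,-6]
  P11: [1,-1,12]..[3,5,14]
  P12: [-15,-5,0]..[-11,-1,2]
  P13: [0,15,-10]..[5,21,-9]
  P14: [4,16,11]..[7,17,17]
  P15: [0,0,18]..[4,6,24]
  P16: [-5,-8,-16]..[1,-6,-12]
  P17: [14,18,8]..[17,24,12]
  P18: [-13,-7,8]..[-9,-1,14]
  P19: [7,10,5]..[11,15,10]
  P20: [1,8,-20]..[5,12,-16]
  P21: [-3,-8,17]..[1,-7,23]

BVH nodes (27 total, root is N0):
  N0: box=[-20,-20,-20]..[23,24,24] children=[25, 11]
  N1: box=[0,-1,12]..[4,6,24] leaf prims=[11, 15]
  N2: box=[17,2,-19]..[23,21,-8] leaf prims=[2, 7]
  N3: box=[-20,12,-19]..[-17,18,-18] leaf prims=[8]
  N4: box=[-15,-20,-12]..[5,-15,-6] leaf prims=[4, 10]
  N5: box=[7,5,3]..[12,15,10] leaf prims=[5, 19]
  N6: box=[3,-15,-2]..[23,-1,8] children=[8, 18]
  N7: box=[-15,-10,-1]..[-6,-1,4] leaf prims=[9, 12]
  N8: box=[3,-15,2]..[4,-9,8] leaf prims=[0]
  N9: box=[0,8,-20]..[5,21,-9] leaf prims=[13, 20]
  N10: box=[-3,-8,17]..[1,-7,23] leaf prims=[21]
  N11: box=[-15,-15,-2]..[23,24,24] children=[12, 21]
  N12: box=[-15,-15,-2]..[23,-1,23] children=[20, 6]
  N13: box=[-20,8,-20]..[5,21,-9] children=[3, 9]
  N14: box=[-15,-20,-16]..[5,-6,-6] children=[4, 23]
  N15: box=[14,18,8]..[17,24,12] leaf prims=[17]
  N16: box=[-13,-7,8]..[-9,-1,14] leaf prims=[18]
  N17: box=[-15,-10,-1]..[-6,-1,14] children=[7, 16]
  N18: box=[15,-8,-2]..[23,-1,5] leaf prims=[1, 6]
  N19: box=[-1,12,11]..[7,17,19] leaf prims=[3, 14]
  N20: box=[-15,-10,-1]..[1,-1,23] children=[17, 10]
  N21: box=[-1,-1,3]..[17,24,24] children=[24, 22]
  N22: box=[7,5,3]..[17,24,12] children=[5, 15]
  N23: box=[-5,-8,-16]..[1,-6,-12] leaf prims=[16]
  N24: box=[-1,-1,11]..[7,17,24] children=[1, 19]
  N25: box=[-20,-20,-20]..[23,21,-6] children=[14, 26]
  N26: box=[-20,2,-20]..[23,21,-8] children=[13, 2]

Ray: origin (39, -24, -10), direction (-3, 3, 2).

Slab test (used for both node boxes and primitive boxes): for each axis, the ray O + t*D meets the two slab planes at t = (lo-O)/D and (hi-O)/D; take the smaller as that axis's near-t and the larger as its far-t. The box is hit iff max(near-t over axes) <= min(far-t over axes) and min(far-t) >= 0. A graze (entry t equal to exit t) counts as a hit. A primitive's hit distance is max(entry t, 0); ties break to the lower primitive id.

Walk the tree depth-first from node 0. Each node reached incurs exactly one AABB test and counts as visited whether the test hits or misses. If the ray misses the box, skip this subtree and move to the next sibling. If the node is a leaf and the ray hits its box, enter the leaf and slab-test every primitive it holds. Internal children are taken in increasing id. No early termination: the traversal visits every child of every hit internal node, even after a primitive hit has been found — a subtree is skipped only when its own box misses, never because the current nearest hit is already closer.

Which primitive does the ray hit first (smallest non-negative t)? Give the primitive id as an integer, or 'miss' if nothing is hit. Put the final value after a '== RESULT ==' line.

Traverse from the root:
N0 x:[16/3,59/3] y:[4/3,16] z:[-5,17] -> hit [16/3,16], descend [11, 25]
  N11 x:[16/3,18] y:[3,16] z:[4,17] -> hit [16/3,16], descend [12, 21]
    N12 x:[16/3,18] y:[3,23/3] z:[4,33/2] -> hit [16/3,23/3], descend [6, 20]
      N6 x:[16/3,12] y:[3,23/3] z:[4,9] -> hit [16/3,23/3], descend [8, 18]
        N8 x:[35/3,12] y:[3,5] z:[6,9] -> miss, prune
        N18 x:[16/3,8] y:[16/3,23/3] z:[4,15/2] -> hit [16/3,15/2] leaf, test {P1@t=7, P6@t=6}
      N20 x:[38/3,18] y:[14/3,23/3] z:[9/2,33/2] -> miss, prune
    N21 x:[22/3,40/3] y:[23/3,16] z:[13/2,17] -> hit [23/3,40/3], descend [22, 24]
      N22 x:[22/3,32/3] y:[29/3,16] z:[13/2,11] -> hit [29/3,32/3], descend [5, 15]
        N5 x:[9,32/3] y:[29/3,13] z:[13/2,10] -> hit [29/3,10] leaf, test {P5(miss), P19(miss)}
        N15 x:[22/3,25/3] y:[14,16] z:[9,11] -> miss, prune
      N24 x:[32/3,40/3] y:[23/3,41/3] z:[21/2,17] -> hit [32/3,40/3], descend [1, 19]
        N1 x:[35/3,13] y:[23/3,10] z:[11,17] -> miss, prune
        N19 x:[32/3,40/3] y:[12,41/3] z:[21/2,29/2] -> hit [12,40/3] leaf, test {P3@t=25/2, P14(miss)}
  N25 x:[16/3,59/3] y:[4/3,15] z:[-5,2] -> miss, prune

order=[0, 11, 12, 6, 8, 18, 20, 21, 22, 5, 15, 24, 1, 19, 25]  |boxes|=15  |leaves|=3  hit=P6

== RESULT ==
6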